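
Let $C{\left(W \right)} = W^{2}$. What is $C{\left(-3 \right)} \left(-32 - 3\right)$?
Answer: $-315$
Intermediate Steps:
$C{\left(-3 \right)} \left(-32 - 3\right) = \left(-3\right)^{2} \left(-32 - 3\right) = 9 \left(-35\right) = -315$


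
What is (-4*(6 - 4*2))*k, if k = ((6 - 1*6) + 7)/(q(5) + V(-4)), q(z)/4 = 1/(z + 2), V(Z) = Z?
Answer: -49/3 ≈ -16.333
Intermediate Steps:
q(z) = 4/(2 + z) (q(z) = 4/(z + 2) = 4/(2 + z))
k = -49/24 (k = ((6 - 1*6) + 7)/(4/(2 + 5) - 4) = ((6 - 6) + 7)/(4/7 - 4) = (0 + 7)/(4*(⅐) - 4) = 7/(4/7 - 4) = 7/(-24/7) = 7*(-7/24) = -49/24 ≈ -2.0417)
(-4*(6 - 4*2))*k = -4*(6 - 4*2)*(-49/24) = -4*(6 - 8)*(-49/24) = -4*(-2)*(-49/24) = 8*(-49/24) = -49/3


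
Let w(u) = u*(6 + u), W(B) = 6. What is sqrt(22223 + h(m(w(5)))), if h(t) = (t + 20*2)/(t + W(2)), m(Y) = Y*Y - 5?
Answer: sqrt(176036393)/89 ≈ 149.08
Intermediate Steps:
m(Y) = -5 + Y**2 (m(Y) = Y**2 - 5 = -5 + Y**2)
h(t) = (40 + t)/(6 + t) (h(t) = (t + 20*2)/(t + 6) = (t + 40)/(6 + t) = (40 + t)/(6 + t))
sqrt(22223 + h(m(w(5)))) = sqrt(22223 + (40 + (-5 + (5*(6 + 5))**2))/(6 + (-5 + (5*(6 + 5))**2))) = sqrt(22223 + (40 + (-5 + (5*11)**2))/(6 + (-5 + (5*11)**2))) = sqrt(22223 + (40 + (-5 + 55**2))/(6 + (-5 + 55**2))) = sqrt(22223 + (40 + (-5 + 3025))/(6 + (-5 + 3025))) = sqrt(22223 + (40 + 3020)/(6 + 3020)) = sqrt(22223 + 3060/3026) = sqrt(22223 + (1/3026)*3060) = sqrt(22223 + 90/89) = sqrt(1977937/89) = sqrt(176036393)/89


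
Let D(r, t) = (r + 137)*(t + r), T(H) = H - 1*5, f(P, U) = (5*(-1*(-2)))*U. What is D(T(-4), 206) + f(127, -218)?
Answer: 23036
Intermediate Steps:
f(P, U) = 10*U (f(P, U) = (5*2)*U = 10*U)
T(H) = -5 + H (T(H) = H - 5 = -5 + H)
D(r, t) = (137 + r)*(r + t)
D(T(-4), 206) + f(127, -218) = ((-5 - 4)² + 137*(-5 - 4) + 137*206 + (-5 - 4)*206) + 10*(-218) = ((-9)² + 137*(-9) + 28222 - 9*206) - 2180 = (81 - 1233 + 28222 - 1854) - 2180 = 25216 - 2180 = 23036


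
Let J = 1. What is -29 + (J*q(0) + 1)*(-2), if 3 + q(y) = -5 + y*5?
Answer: -15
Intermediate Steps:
q(y) = -8 + 5*y (q(y) = -3 + (-5 + y*5) = -3 + (-5 + 5*y) = -8 + 5*y)
-29 + (J*q(0) + 1)*(-2) = -29 + (1*(-8 + 5*0) + 1)*(-2) = -29 + (1*(-8 + 0) + 1)*(-2) = -29 + (1*(-8) + 1)*(-2) = -29 + (-8 + 1)*(-2) = -29 - 7*(-2) = -29 + 14 = -15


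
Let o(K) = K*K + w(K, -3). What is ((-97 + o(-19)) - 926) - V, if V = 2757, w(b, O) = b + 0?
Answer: -3438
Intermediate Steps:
w(b, O) = b
o(K) = K + K**2 (o(K) = K*K + K = K**2 + K = K + K**2)
((-97 + o(-19)) - 926) - V = ((-97 - 19*(1 - 19)) - 926) - 1*2757 = ((-97 - 19*(-18)) - 926) - 2757 = ((-97 + 342) - 926) - 2757 = (245 - 926) - 2757 = -681 - 2757 = -3438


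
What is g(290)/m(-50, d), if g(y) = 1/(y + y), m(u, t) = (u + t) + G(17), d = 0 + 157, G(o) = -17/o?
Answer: 1/61480 ≈ 1.6265e-5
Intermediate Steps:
d = 157
m(u, t) = -1 + t + u (m(u, t) = (u + t) - 17/17 = (t + u) - 17*1/17 = (t + u) - 1 = -1 + t + u)
g(y) = 1/(2*y)
g(290)/m(-50, d) = ((½)/290)/(-1 + 157 - 50) = ((½)*(1/290))/106 = (1/580)*(1/106) = 1/61480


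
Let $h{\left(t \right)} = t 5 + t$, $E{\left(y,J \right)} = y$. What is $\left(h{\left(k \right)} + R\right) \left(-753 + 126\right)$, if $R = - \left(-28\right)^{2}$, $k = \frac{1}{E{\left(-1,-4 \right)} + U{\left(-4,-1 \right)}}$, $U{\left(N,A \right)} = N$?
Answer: $\frac{2461602}{5} \approx 4.9232 \cdot 10^{5}$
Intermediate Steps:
$k = - \frac{1}{5}$ ($k = \frac{1}{-1 - 4} = \frac{1}{-5} = - \frac{1}{5} \approx -0.2$)
$h{\left(t \right)} = 6 t$ ($h{\left(t \right)} = 5 t + t = 6 t$)
$R = -784$ ($R = \left(-1\right) 784 = -784$)
$\left(h{\left(k \right)} + R\right) \left(-753 + 126\right) = \left(6 \left(- \frac{1}{5}\right) - 784\right) \left(-753 + 126\right) = \left(- \frac{6}{5} - 784\right) \left(-627\right) = \left(- \frac{3926}{5}\right) \left(-627\right) = \frac{2461602}{5}$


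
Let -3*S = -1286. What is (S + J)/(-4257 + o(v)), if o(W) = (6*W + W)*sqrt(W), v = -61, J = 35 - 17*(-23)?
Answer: -1819158/14622059 + 547414*I*sqrt(61)/43866177 ≈ -0.12441 + 0.097466*I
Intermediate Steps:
S = 1286/3 (S = -1/3*(-1286) = 1286/3 ≈ 428.67)
J = 426 (J = 35 + 391 = 426)
o(W) = 7*W**(3/2) (o(W) = (7*W)*sqrt(W) = 7*W**(3/2))
(S + J)/(-4257 + o(v)) = (1286/3 + 426)/(-4257 + 7*(-61)**(3/2)) = 2564/(3*(-4257 + 7*(-61*I*sqrt(61)))) = 2564/(3*(-4257 - 427*I*sqrt(61)))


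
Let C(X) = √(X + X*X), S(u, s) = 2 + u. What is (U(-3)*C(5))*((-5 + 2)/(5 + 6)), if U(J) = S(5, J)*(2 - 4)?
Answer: 42*√30/11 ≈ 20.913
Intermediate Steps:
U(J) = -14 (U(J) = (2 + 5)*(2 - 4) = 7*(-2) = -14)
C(X) = √(X + X²)
(U(-3)*C(5))*((-5 + 2)/(5 + 6)) = (-14*√5*√(1 + 5))*((-5 + 2)/(5 + 6)) = (-14*√30)*(-3/11) = (-14*√30)*(-3*1/11) = -14*√30*(-3/11) = 42*√30/11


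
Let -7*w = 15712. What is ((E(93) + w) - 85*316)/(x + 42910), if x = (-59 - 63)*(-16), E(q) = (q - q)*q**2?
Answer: -101866/157017 ≈ -0.64876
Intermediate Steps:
w = -15712/7 (w = -1/7*15712 = -15712/7 ≈ -2244.6)
E(q) = 0 (E(q) = 0*q**2 = 0)
x = 1952 (x = -122*(-16) = 1952)
((E(93) + w) - 85*316)/(x + 42910) = ((0 - 15712/7) - 85*316)/(1952 + 42910) = (-15712/7 - 26860)/44862 = -203732/7*1/44862 = -101866/157017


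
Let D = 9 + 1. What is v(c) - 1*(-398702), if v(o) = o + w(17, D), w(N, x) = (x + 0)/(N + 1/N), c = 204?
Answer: 11568291/29 ≈ 3.9891e+5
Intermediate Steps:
D = 10
w(N, x) = x/(N + 1/N)
v(o) = 17/29 + o (v(o) = o + 17*10/(1 + 17**2) = o + 17*10/(1 + 289) = o + 17*10/290 = o + 17*10*(1/290) = o + 17/29 = 17/29 + o)
v(c) - 1*(-398702) = (17/29 + 204) - 1*(-398702) = 5933/29 + 398702 = 11568291/29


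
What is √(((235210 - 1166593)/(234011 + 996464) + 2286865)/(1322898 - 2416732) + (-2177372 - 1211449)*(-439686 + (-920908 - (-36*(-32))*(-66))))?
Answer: 2*√19714789068826450327379883340637123/134593539115 ≈ 2.0864e+6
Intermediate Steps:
√(((235210 - 1166593)/(234011 + 996464) + 2286865)/(1322898 - 2416732) + (-2177372 - 1211449)*(-439686 + (-920908 - (-36*(-32))*(-66)))) = √((-931383/1230475 + 2286865)/(-1093834) - 3388821*(-439686 + (-920908 - 1152*(-66)))) = √((-931383*1/1230475 + 2286865)*(-1/1093834) - 3388821*(-439686 + (-920908 - 1*(-76032)))) = √((-931383/1230475 + 2286865)*(-1/1093834) - 3388821*(-439686 + (-920908 + 76032))) = √((2813929279492/1230475)*(-1/1093834) - 3388821*(-439686 - 844876)) = √(-1406964639746/672967695575 - 3388821*(-1284562)) = √(-1406964639746/672967695575 + 4353150681402) = √(2929529782552437985556404/672967695575) = 2*√19714789068826450327379883340637123/134593539115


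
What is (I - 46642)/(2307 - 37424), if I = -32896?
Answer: 79538/35117 ≈ 2.2649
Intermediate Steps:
(I - 46642)/(2307 - 37424) = (-32896 - 46642)/(2307 - 37424) = -79538/(-35117) = -79538*(-1/35117) = 79538/35117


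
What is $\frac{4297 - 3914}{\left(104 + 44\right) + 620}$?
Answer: $\frac{383}{768} \approx 0.4987$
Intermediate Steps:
$\frac{4297 - 3914}{\left(104 + 44\right) + 620} = \frac{383}{148 + 620} = \frac{383}{768}$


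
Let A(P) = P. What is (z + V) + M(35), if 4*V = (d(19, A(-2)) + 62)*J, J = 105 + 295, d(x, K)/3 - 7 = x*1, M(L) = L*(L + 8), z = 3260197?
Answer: 3275702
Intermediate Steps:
M(L) = L*(8 + L)
d(x, K) = 21 + 3*x (d(x, K) = 21 + 3*(x*1) = 21 + 3*x)
J = 400
V = 14000 (V = (((21 + 3*19) + 62)*400)/4 = (((21 + 57) + 62)*400)/4 = ((78 + 62)*400)/4 = (140*400)/4 = (¼)*56000 = 14000)
(z + V) + M(35) = (3260197 + 14000) + 35*(8 + 35) = 3274197 + 35*43 = 3274197 + 1505 = 3275702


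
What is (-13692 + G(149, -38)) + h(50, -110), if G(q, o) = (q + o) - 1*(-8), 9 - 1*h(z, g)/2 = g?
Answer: -13335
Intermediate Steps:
h(z, g) = 18 - 2*g
G(q, o) = 8 + o + q (G(q, o) = (o + q) + 8 = 8 + o + q)
(-13692 + G(149, -38)) + h(50, -110) = (-13692 + (8 - 38 + 149)) + (18 - 2*(-110)) = (-13692 + 119) + (18 + 220) = -13573 + 238 = -13335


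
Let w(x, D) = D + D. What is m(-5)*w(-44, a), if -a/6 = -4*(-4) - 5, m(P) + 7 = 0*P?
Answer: 924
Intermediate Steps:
m(P) = -7 (m(P) = -7 + 0*P = -7 + 0 = -7)
a = -66 (a = -6*(-4*(-4) - 5) = -6*(16 - 5) = -6*11 = -66)
w(x, D) = 2*D
m(-5)*w(-44, a) = -14*(-66) = -7*(-132) = 924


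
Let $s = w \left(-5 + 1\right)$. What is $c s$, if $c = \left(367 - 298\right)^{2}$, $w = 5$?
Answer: $-95220$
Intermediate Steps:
$s = -20$ ($s = 5 \left(-5 + 1\right) = 5 \left(-4\right) = -20$)
$c = 4761$ ($c = 69^{2} = 4761$)
$c s = 4761 \left(-20\right) = -95220$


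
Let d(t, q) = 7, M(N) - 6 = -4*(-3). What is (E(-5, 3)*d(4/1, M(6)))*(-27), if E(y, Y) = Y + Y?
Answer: -1134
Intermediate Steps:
E(y, Y) = 2*Y
M(N) = 18 (M(N) = 6 - 4*(-3) = 6 + 12 = 18)
(E(-5, 3)*d(4/1, M(6)))*(-27) = ((2*3)*7)*(-27) = (6*7)*(-27) = 42*(-27) = -1134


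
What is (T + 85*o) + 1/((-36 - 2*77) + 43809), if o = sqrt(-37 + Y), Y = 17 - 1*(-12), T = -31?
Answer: -1352188/43619 + 170*I*sqrt(2) ≈ -31.0 + 240.42*I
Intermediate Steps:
Y = 29 (Y = 17 + 12 = 29)
o = 2*I*sqrt(2) (o = sqrt(-37 + 29) = sqrt(-8) = 2*I*sqrt(2) ≈ 2.8284*I)
(T + 85*o) + 1/((-36 - 2*77) + 43809) = (-31 + 85*(2*I*sqrt(2))) + 1/((-36 - 2*77) + 43809) = (-31 + 170*I*sqrt(2)) + 1/((-36 - 154) + 43809) = (-31 + 170*I*sqrt(2)) + 1/(-190 + 43809) = (-31 + 170*I*sqrt(2)) + 1/43619 = -1352188/43619 + 170*I*sqrt(2)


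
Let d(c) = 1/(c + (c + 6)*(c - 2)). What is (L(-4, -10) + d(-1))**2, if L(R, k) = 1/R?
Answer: 25/256 ≈ 0.097656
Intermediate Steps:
d(c) = 1/(c + (-2 + c)*(6 + c)) (d(c) = 1/(c + (6 + c)*(-2 + c)) = 1/(c + (-2 + c)*(6 + c)))
(L(-4, -10) + d(-1))**2 = (1/(-4) + 1/(-12 + (-1)**2 + 5*(-1)))**2 = (-1/4 + 1/(-12 + 1 - 5))**2 = (-1/4 + 1/(-16))**2 = (-1/4 - 1/16)**2 = (-5/16)**2 = 25/256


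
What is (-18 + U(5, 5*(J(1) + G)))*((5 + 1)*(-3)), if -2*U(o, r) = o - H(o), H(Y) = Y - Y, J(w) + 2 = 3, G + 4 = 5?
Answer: 369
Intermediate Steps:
G = 1 (G = -4 + 5 = 1)
J(w) = 1 (J(w) = -2 + 3 = 1)
H(Y) = 0
U(o, r) = -o/2 (U(o, r) = -(o - 1*0)/2 = -(o + 0)/2 = -o/2)
(-18 + U(5, 5*(J(1) + G)))*((5 + 1)*(-3)) = (-18 - 1/2*5)*((5 + 1)*(-3)) = (-18 - 5/2)*(6*(-3)) = -41/2*(-18) = 369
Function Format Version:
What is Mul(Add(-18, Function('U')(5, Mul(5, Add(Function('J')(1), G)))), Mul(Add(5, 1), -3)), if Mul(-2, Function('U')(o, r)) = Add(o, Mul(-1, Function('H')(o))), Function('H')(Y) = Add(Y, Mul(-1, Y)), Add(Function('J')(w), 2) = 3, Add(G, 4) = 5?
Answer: 369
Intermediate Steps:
G = 1 (G = Add(-4, 5) = 1)
Function('J')(w) = 1 (Function('J')(w) = Add(-2, 3) = 1)
Function('H')(Y) = 0
Function('U')(o, r) = Mul(Rational(-1, 2), o) (Function('U')(o, r) = Mul(Rational(-1, 2), Add(o, Mul(-1, 0))) = Mul(Rational(-1, 2), Add(o, 0)) = Mul(Rational(-1, 2), o))
Mul(Add(-18, Function('U')(5, Mul(5, Add(Function('J')(1), G)))), Mul(Add(5, 1), -3)) = Mul(Add(-18, Mul(Rational(-1, 2), 5)), Mul(Add(5, 1), -3)) = Mul(Add(-18, Rational(-5, 2)), Mul(6, -3)) = Mul(Rational(-41, 2), -18) = 369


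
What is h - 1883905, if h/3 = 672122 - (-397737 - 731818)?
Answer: 3521126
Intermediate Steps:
h = 5405031 (h = 3*(672122 - (-397737 - 731818)) = 3*(672122 - 1*(-1129555)) = 3*(672122 + 1129555) = 3*1801677 = 5405031)
h - 1883905 = 5405031 - 1883905 = 3521126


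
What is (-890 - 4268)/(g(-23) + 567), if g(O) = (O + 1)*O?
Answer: -5158/1073 ≈ -4.8071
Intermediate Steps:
g(O) = O*(1 + O) (g(O) = (1 + O)*O = O*(1 + O))
(-890 - 4268)/(g(-23) + 567) = (-890 - 4268)/(-23*(1 - 23) + 567) = -5158/(-23*(-22) + 567) = -5158/(506 + 567) = -5158/1073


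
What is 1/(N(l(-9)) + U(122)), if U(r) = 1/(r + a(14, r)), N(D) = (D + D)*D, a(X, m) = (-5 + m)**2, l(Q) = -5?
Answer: 13811/690551 ≈ 0.020000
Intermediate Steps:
N(D) = 2*D**2 (N(D) = (2*D)*D = 2*D**2)
U(r) = 1/(r + (-5 + r)**2)
1/(N(l(-9)) + U(122)) = 1/(2*(-5)**2 + 1/(122 + (-5 + 122)**2)) = 1/(2*25 + 1/(122 + 117**2)) = 1/(50 + 1/(122 + 13689)) = 1/(50 + 1/13811) = 1/(690551/13811) = 13811/690551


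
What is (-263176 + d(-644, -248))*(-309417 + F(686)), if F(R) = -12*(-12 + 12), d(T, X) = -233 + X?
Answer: 81579957969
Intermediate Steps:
F(R) = 0 (F(R) = -12*0 = 0)
(-263176 + d(-644, -248))*(-309417 + F(686)) = (-263176 + (-233 - 248))*(-309417 + 0) = (-263176 - 481)*(-309417) = -263657*(-309417) = 81579957969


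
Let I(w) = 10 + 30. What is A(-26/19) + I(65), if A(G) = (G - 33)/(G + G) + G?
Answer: 50575/988 ≈ 51.189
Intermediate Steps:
I(w) = 40
A(G) = G + (-33 + G)/(2*G) (A(G) = (-33 + G)/((2*G)) + G = (-33 + G)*(1/(2*G)) + G = (-33 + G)/(2*G) + G = G + (-33 + G)/(2*G))
A(-26/19) + I(65) = (½ - 26/19 - 33/(2*((-26/19)))) + 40 = (½ - 26*1/19 - 33/(2*((-26*1/19)))) + 40 = (½ - 26/19 - 33/(2*(-26/19))) + 40 = (½ - 26/19 - 33/2*(-19/26)) + 40 = (½ - 26/19 + 627/52) + 40 = 11055/988 + 40 = 50575/988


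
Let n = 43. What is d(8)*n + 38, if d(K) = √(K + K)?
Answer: 210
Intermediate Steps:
d(K) = √2*√K (d(K) = √(2*K) = √2*√K)
d(8)*n + 38 = (√2*√8)*43 + 38 = (√2*(2*√2))*43 + 38 = 4*43 + 38 = 172 + 38 = 210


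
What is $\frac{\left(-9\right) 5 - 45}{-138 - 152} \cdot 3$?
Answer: $\frac{27}{29} \approx 0.93103$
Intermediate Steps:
$\frac{\left(-9\right) 5 - 45}{-138 - 152} \cdot 3 = \frac{-45 - 45}{-290} \cdot 3 = \left(-90\right) \left(- \frac{1}{290}\right) 3 = \frac{9}{29} \cdot 3 = \frac{27}{29}$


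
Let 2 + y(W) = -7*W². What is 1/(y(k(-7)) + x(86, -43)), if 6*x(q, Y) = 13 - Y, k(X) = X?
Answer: -3/1007 ≈ -0.0029791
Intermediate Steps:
x(q, Y) = 13/6 - Y/6 (x(q, Y) = (13 - Y)/6 = 13/6 - Y/6)
y(W) = -2 - 7*W²
1/(y(k(-7)) + x(86, -43)) = 1/((-2 - 7*(-7)²) + (13/6 - ⅙*(-43))) = 1/((-2 - 7*49) + (13/6 + 43/6)) = 1/((-2 - 343) + 28/3) = 1/(-345 + 28/3) = 1/(-1007/3) = -3/1007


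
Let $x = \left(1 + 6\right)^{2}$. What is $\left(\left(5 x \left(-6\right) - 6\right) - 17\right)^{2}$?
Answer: $2229049$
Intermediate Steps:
$x = 49$ ($x = 7^{2} = 49$)
$\left(\left(5 x \left(-6\right) - 6\right) - 17\right)^{2} = \left(\left(5 \cdot 49 \left(-6\right) - 6\right) - 17\right)^{2} = \left(\left(245 \left(-6\right) - 6\right) - 17\right)^{2} = \left(\left(-1470 - 6\right) - 17\right)^{2} = \left(-1476 - 17\right)^{2} = \left(-1493\right)^{2} = 2229049$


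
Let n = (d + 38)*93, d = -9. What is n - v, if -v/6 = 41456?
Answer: 251433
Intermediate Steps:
v = -248736 (v = -6*41456 = -248736)
n = 2697 (n = (-9 + 38)*93 = 29*93 = 2697)
n - v = 2697 - 1*(-248736) = 2697 + 248736 = 251433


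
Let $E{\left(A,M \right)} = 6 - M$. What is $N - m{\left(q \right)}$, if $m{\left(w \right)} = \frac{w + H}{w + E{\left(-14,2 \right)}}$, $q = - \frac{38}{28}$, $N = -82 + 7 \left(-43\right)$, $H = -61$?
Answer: $- \frac{13298}{37} \approx -359.41$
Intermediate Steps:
$N = -383$ ($N = -82 - 301 = -383$)
$q = - \frac{19}{14}$ ($q = \left(-38\right) \frac{1}{28} = - \frac{19}{14} \approx -1.3571$)
$m{\left(w \right)} = \frac{-61 + w}{4 + w}$ ($m{\left(w \right)} = \frac{w - 61}{w + \left(6 - 2\right)} = \frac{-61 + w}{w + \left(6 - 2\right)} = \frac{-61 + w}{w + 4} = \frac{-61 + w}{4 + w}$)
$N - m{\left(q \right)} = -383 - \frac{-61 - \frac{19}{14}}{4 - \frac{19}{14}} = -383 - \frac{1}{\frac{37}{14}} \left(- \frac{873}{14}\right) = -383 - \frac{14}{37} \left(- \frac{873}{14}\right) = -383 - - \frac{873}{37} = -383 + \frac{873}{37} = - \frac{13298}{37}$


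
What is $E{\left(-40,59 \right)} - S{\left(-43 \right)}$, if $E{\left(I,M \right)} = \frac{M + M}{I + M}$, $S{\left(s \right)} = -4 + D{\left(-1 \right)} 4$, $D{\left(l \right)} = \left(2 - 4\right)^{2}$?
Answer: $- \frac{110}{19} \approx -5.7895$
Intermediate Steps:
$D{\left(l \right)} = 4$ ($D{\left(l \right)} = \left(-2\right)^{2} = 4$)
$S{\left(s \right)} = 12$ ($S{\left(s \right)} = -4 + 4 \cdot 4 = -4 + 16 = 12$)
$E{\left(I,M \right)} = \frac{2 M}{I + M}$
$E{\left(-40,59 \right)} - S{\left(-43 \right)} = 2 \cdot 59 \frac{1}{-40 + 59} - 12 = 2 \cdot 59 \cdot \frac{1}{19} - 12 = \frac{118}{19} - 12 = - \frac{110}{19}$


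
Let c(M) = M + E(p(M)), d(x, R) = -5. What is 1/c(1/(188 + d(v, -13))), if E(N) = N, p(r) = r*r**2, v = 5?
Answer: 6128487/33490 ≈ 182.99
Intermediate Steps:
p(r) = r**3
c(M) = M + M**3
1/c(1/(188 + d(v, -13))) = 1/(1/(188 - 5) + (1/(188 - 5))**3) = 1/(1/183 + (1/183)**3) = 1/(1/183 + 1/6128487) = 1/(33490/6128487) = 6128487/33490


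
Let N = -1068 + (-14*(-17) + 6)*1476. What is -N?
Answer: -359076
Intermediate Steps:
N = 359076 (N = -1068 + (238 + 6)*1476 = -1068 + 244*1476 = -1068 + 360144 = 359076)
-N = -1*359076 = -359076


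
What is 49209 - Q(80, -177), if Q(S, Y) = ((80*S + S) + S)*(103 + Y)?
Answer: 534649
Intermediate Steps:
Q(S, Y) = 82*S*(103 + Y) (Q(S, Y) = (81*S + S)*(103 + Y) = (82*S)*(103 + Y) = 82*S*(103 + Y))
49209 - Q(80, -177) = 49209 - 82*80*(103 - 177) = 49209 - 82*80*(-74) = 49209 - 1*(-485440) = 49209 + 485440 = 534649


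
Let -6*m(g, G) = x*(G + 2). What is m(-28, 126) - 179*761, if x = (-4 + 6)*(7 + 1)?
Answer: -409681/3 ≈ -1.3656e+5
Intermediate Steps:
x = 16 (x = 2*8 = 16)
m(g, G) = -16/3 - 8*G/3 (m(g, G) = -8*(G + 2)/3 = -8*(2 + G)/3 = -(32 + 16*G)/6 = -16/3 - 8*G/3)
m(-28, 126) - 179*761 = (-16/3 - 8/3*126) - 179*761 = (-16/3 - 336) - 136219 = -1024/3 - 136219 = -409681/3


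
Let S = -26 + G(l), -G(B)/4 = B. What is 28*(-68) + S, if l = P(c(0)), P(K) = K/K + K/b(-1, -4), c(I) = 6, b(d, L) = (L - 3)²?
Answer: -94790/49 ≈ -1934.5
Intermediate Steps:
b(d, L) = (-3 + L)²
P(K) = 1 + K/49 (P(K) = K/K + K/((-3 - 4)²) = 1 + K/((-7)²) = 1 + K/49)
l = 55/49 (l = 1 + (1/49)*6 = 1 + 6/49 = 55/49 ≈ 1.1224)
G(B) = -4*B
S = -1494/49 (S = -26 - 4*55/49 = -26 - 220/49 = -1494/49 ≈ -30.490)
28*(-68) + S = 28*(-68) - 1494/49 = -1904 - 1494/49 = -94790/49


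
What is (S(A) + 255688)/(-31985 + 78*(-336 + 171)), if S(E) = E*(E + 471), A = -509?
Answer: -55006/8971 ≈ -6.1315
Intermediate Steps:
S(E) = E*(471 + E)
(S(A) + 255688)/(-31985 + 78*(-336 + 171)) = (-509*(471 - 509) + 255688)/(-31985 + 78*(-336 + 171)) = (-509*(-38) + 255688)/(-31985 + 78*(-165)) = (19342 + 255688)/(-31985 - 12870) = 275030/(-44855) = 275030*(-1/44855) = -55006/8971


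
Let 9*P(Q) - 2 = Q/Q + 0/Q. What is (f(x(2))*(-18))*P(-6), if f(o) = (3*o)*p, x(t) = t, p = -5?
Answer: 180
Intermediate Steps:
P(Q) = ⅓ (P(Q) = 2/9 + (Q/Q + 0/Q)/9 = 2/9 + (1 + 0)/9 = 2/9 + (⅑)*1 = 2/9 + ⅑ = ⅓)
f(o) = -15*o (f(o) = (3*o)*(-5) = -15*o)
(f(x(2))*(-18))*P(-6) = (-15*2*(-18))*(⅓) = -30*(-18)*(⅓) = 540*(⅓) = 180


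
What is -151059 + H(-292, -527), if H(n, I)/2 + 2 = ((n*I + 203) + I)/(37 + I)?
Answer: -7432799/49 ≈ -1.5169e+5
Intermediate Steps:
H(n, I) = -4 + 2*(203 + I + I*n)/(37 + I) (H(n, I) = -4 + 2*(((n*I + 203) + I)/(37 + I)) = -4 + 2*(((I*n + 203) + I)/(37 + I)) = -4 + 2*(((203 + I*n) + I)/(37 + I)) = -4 + 2*((203 + I + I*n)/(37 + I)) = -4 + 2*(203 + I + I*n)/(37 + I))
-151059 + H(-292, -527) = -151059 + 2*(129 - 1*(-527) - 527*(-292))/(37 - 527) = -151059 + 2*(129 + 527 + 153884)/(-490) = -151059 + 2*(-1/490)*154540 = -151059 - 30908/49 = -7432799/49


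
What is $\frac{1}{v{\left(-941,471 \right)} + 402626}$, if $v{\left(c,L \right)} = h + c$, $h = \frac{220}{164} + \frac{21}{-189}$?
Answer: $\frac{369}{148222219} \approx 2.4895 \cdot 10^{-6}$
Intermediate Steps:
$h = \frac{454}{369}$ ($h = 220 \cdot \frac{1}{164} + 21 \left(- \frac{1}{189}\right) = \frac{55}{41} - \frac{1}{9} = \frac{454}{369} \approx 1.2304$)
$v{\left(c,L \right)} = \frac{454}{369} + c$
$\frac{1}{v{\left(-941,471 \right)} + 402626} = \frac{1}{\left(\frac{454}{369} - 941\right) + 402626} = \frac{1}{- \frac{346775}{369} + 402626} = \frac{1}{\frac{148222219}{369}} = \frac{369}{148222219}$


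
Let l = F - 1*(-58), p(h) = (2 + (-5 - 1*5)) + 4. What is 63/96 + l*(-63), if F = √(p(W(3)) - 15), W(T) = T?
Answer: -116907/32 - 63*I*√19 ≈ -3653.3 - 274.61*I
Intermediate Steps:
p(h) = -4 (p(h) = (2 + (-5 - 5)) + 4 = (2 - 10) + 4 = -8 + 4 = -4)
F = I*√19 (F = √(-4 - 15) = √(-19) = I*√19 ≈ 4.3589*I)
l = 58 + I*√19 (l = I*√19 - 1*(-58) = I*√19 + 58 = 58 + I*√19 ≈ 58.0 + 4.3589*I)
63/96 + l*(-63) = 63/96 + (58 + I*√19)*(-63) = 63*(1/96) + (-3654 - 63*I*√19) = 21/32 + (-3654 - 63*I*√19) = -116907/32 - 63*I*√19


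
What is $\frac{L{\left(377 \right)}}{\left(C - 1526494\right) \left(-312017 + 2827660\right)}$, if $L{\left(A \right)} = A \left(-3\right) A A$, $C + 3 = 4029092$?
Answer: $- \frac{12365223}{484279661045} \approx -2.5533 \cdot 10^{-5}$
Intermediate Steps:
$C = 4029089$ ($C = -3 + 4029092 = 4029089$)
$L{\left(A \right)} = - 3 A^{3}$ ($L{\left(A \right)} = - 3 A A A = - 3 A^{2} A = - 3 A^{3}$)
$\frac{L{\left(377 \right)}}{\left(C - 1526494\right) \left(-312017 + 2827660\right)} = \frac{\left(-3\right) 377^{3}}{\left(4029089 - 1526494\right) \left(-312017 + 2827660\right)} = \frac{\left(-3\right) 53582633}{2502595 \cdot 2515643} = - \frac{160747899}{6295635593585} = \left(-160747899\right) \frac{1}{6295635593585} = - \frac{12365223}{484279661045}$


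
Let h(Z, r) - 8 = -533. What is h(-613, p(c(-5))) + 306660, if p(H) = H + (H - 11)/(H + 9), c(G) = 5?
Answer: 306135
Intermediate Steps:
p(H) = H + (-11 + H)/(9 + H)
h(Z, r) = -525 (h(Z, r) = 8 - 533 = -525)
h(-613, p(c(-5))) + 306660 = -525 + 306660 = 306135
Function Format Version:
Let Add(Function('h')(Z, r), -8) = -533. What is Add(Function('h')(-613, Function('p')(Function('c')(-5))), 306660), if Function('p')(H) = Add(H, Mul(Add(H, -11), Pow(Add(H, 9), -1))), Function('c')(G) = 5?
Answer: 306135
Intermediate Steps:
Function('p')(H) = Add(H, Mul(Pow(Add(9, H), -1), Add(-11, H))) (Function('p')(H) = Add(H, Mul(Add(-11, H), Pow(Add(9, H), -1))) = Add(H, Mul(Pow(Add(9, H), -1), Add(-11, H))))
Function('h')(Z, r) = -525 (Function('h')(Z, r) = Add(8, -533) = -525)
Add(Function('h')(-613, Function('p')(Function('c')(-5))), 306660) = Add(-525, 306660) = 306135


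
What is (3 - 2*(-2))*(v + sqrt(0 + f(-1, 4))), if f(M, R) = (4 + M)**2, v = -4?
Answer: -7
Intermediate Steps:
(3 - 2*(-2))*(v + sqrt(0 + f(-1, 4))) = (3 - 2*(-2))*(-4 + sqrt(0 + (4 - 1)**2)) = (3 + 4)*(-4 + sqrt(0 + 3**2)) = 7*(-4 + sqrt(0 + 9)) = 7*(-4 + sqrt(9)) = 7*(-4 + 3) = 7*(-1) = -7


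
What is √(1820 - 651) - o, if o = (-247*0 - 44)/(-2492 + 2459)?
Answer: -4/3 + √1169 ≈ 32.857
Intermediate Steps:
o = 4/3 (o = (0 - 44)/(-33) = -44*(-1/33) = 4/3 ≈ 1.3333)
√(1820 - 651) - o = √(1820 - 651) - 1*4/3 = √1169 - 4/3 = -4/3 + √1169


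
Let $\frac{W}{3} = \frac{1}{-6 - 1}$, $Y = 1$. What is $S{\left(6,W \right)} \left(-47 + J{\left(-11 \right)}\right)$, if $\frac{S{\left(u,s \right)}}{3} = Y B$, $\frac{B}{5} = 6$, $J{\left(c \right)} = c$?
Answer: $-5220$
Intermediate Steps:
$B = 30$ ($B = 5 \cdot 6 = 30$)
$W = - \frac{3}{7}$ ($W = \frac{3}{-6 - 1} = \frac{3}{-7} = 3 \left(- \frac{1}{7}\right) = - \frac{3}{7} \approx -0.42857$)
$S{\left(u,s \right)} = 90$ ($S{\left(u,s \right)} = 3 \cdot 1 \cdot 30 = 3 \cdot 30 = 90$)
$S{\left(6,W \right)} \left(-47 + J{\left(-11 \right)}\right) = 90 \left(-47 - 11\right) = 90 \left(-58\right) = -5220$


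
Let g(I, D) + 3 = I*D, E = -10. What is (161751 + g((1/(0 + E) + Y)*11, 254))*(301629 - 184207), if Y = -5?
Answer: 86597903046/5 ≈ 1.7320e+10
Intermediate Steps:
g(I, D) = -3 + D*I (g(I, D) = -3 + I*D = -3 + D*I)
(161751 + g((1/(0 + E) + Y)*11, 254))*(301629 - 184207) = (161751 + (-3 + 254*((1/(0 - 10) - 5)*11)))*(301629 - 184207) = (161751 + (-3 + 254*((1/(-10) - 5)*11)))*117422 = (161751 + (-3 + 254*((-1/10 - 5)*11)))*117422 = (161751 + (-3 + 254*(-51/10*11)))*117422 = (161751 + (-3 + 254*(-561/10)))*117422 = (161751 + (-3 - 71247/5))*117422 = (161751 - 71262/5)*117422 = (737493/5)*117422 = 86597903046/5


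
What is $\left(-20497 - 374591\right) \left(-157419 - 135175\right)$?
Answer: $115600378272$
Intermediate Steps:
$\left(-20497 - 374591\right) \left(-157419 - 135175\right) = \left(-395088\right) \left(-292594\right) = 115600378272$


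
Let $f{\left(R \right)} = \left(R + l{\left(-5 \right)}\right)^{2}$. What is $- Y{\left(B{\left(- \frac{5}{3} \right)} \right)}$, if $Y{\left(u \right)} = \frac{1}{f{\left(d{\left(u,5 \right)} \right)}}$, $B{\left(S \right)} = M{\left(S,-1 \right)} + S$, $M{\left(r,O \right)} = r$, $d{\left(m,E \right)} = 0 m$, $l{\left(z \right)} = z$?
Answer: $- \frac{1}{25} \approx -0.04$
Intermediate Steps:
$d{\left(m,E \right)} = 0$
$f{\left(R \right)} = \left(-5 + R\right)^{2}$ ($f{\left(R \right)} = \left(R - 5\right)^{2} = \left(-5 + R\right)^{2}$)
$B{\left(S \right)} = 2 S$ ($B{\left(S \right)} = S + S = 2 S$)
$Y{\left(u \right)} = \frac{1}{25}$ ($Y{\left(u \right)} = \frac{1}{\left(-5 + 0\right)^{2}} = \frac{1}{\left(-5\right)^{2}} = \frac{1}{25}$)
$- Y{\left(B{\left(- \frac{5}{3} \right)} \right)} = \left(-1\right) \frac{1}{25} = - \frac{1}{25}$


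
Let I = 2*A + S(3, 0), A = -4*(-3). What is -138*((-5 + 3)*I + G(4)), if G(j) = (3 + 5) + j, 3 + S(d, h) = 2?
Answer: 4692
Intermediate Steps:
S(d, h) = -1 (S(d, h) = -3 + 2 = -1)
A = 12
G(j) = 8 + j
I = 23 (I = 2*12 - 1 = 24 - 1 = 23)
-138*((-5 + 3)*I + G(4)) = -138*((-5 + 3)*23 + (8 + 4)) = -138*(-2*23 + 12) = -138*(-46 + 12) = -138*(-34) = 4692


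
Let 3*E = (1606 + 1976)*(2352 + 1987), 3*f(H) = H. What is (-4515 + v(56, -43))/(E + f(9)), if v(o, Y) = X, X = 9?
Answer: -1502/1726923 ≈ -0.00086975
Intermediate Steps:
v(o, Y) = 9
f(H) = H/3
E = 5180766 (E = ((1606 + 1976)*(2352 + 1987))/3 = (3582*4339)/3 = (⅓)*15542298 = 5180766)
(-4515 + v(56, -43))/(E + f(9)) = (-4515 + 9)/(5180766 + (⅓)*9) = -4506/(5180766 + 3) = -4506/5180769 = -4506*1/5180769 = -1502/1726923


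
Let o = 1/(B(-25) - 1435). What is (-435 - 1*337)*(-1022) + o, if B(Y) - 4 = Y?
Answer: 1148760703/1456 ≈ 7.8898e+5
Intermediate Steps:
B(Y) = 4 + Y
o = -1/1456 (o = 1/((4 - 25) - 1435) = 1/(-21 - 1435) = 1/(-1456) = -1/1456 ≈ -0.00068681)
(-435 - 1*337)*(-1022) + o = (-435 - 1*337)*(-1022) - 1/1456 = (-435 - 337)*(-1022) - 1/1456 = -772*(-1022) - 1/1456 = 788984 - 1/1456 = 1148760703/1456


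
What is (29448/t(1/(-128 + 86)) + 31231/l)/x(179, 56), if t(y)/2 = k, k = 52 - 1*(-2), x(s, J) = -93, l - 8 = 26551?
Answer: -7272985/2469987 ≈ -2.9445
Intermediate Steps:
l = 26559 (l = 8 + 26551 = 26559)
k = 54 (k = 52 + 2 = 54)
t(y) = 108 (t(y) = 2*54 = 108)
(29448/t(1/(-128 + 86)) + 31231/l)/x(179, 56) = (29448/108 + 31231/26559)/(-93) = (29448*(1/108) + 31231*(1/26559))*(-1/93) = (818/3 + 31231/26559)*(-1/93) = (7272985/26559)*(-1/93) = -7272985/2469987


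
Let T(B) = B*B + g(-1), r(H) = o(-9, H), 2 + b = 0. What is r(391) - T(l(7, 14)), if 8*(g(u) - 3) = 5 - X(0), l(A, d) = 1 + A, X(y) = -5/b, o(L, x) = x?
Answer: 5179/16 ≈ 323.69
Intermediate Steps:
b = -2 (b = -2 + 0 = -2)
r(H) = H
X(y) = 5/2 (X(y) = -5/(-2) = -5*(-1/2) = 5/2)
g(u) = 53/16 (g(u) = 3 + (5 - 1*5/2)/8 = 3 + (5 - 5/2)/8 = 3 + (1/8)*(5/2) = 3 + 5/16 = 53/16)
T(B) = 53/16 + B**2 (T(B) = B*B + 53/16 = B**2 + 53/16 = 53/16 + B**2)
r(391) - T(l(7, 14)) = 391 - (53/16 + (1 + 7)**2) = 391 - (53/16 + 8**2) = 391 - (53/16 + 64) = 391 - 1*1077/16 = 391 - 1077/16 = 5179/16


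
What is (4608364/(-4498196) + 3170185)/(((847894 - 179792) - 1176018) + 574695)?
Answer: 3565027219474/75096257671 ≈ 47.473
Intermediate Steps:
(4608364/(-4498196) + 3170185)/(((847894 - 179792) - 1176018) + 574695) = (4608364*(-1/4498196) + 3170185)/((668102 - 1176018) + 574695) = (-1152091/1124549 + 3170185)/(-507916 + 574695) = (3565027219474/1124549)/66779 = (3565027219474/1124549)*(1/66779) = 3565027219474/75096257671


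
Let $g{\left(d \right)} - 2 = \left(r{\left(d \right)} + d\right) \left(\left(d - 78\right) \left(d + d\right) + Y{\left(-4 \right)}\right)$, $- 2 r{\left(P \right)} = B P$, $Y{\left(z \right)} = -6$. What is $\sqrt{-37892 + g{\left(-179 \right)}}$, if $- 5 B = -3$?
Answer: $i \sqrt{11565490} \approx 3400.8 i$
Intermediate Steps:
$B = \frac{3}{5}$ ($B = \left(- \frac{1}{5}\right) \left(-3\right) = \frac{3}{5} \approx 0.6$)
$r{\left(P \right)} = - \frac{3 P}{10}$ ($r{\left(P \right)} = - \frac{\frac{3}{5} P}{2} = - \frac{3 P}{10}$)
$g{\left(d \right)} = 2 + \frac{7 d \left(-6 + 2 d \left(-78 + d\right)\right)}{10}$ ($g{\left(d \right)} = 2 + \left(- \frac{3 d}{10} + d\right) \left(\left(d - 78\right) \left(d + d\right) - 6\right) = 2 + \frac{7 d}{10} \left(\left(-78 + d\right) 2 d - 6\right) = 2 + \frac{7 d}{10} \left(2 d \left(-78 + d\right) - 6\right) = 2 + \frac{7 d}{10} \left(-6 + 2 d \left(-78 + d\right)\right) = 2 + \frac{7 d \left(-6 + 2 d \left(-78 + d\right)\right)}{10}$)
$\sqrt{-37892 + g{\left(-179 \right)}} = \sqrt{-37892 + \left(2 - \frac{546 \left(-179\right)^{2}}{5} - - \frac{3759}{5} + \frac{7 \left(-179\right)^{3}}{5}\right)} = \sqrt{-37892 + \left(2 - \frac{17494386}{5} + \frac{3759}{5} + \frac{7}{5} \left(-5735339\right)\right)} = \sqrt{-37892 + \left(2 - \frac{17494386}{5} + \frac{3759}{5} - \frac{40147373}{5}\right)} = \sqrt{-37892 - 11527598} = \sqrt{-11565490} = i \sqrt{11565490}$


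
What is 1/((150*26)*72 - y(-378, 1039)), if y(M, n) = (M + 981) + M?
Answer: 1/280575 ≈ 3.5641e-6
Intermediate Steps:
y(M, n) = 981 + 2*M (y(M, n) = (981 + M) + M = 981 + 2*M)
1/((150*26)*72 - y(-378, 1039)) = 1/((150*26)*72 - (981 + 2*(-378))) = 1/(3900*72 - (981 - 756)) = 1/(280800 - 1*225) = 1/(280800 - 225) = 1/280575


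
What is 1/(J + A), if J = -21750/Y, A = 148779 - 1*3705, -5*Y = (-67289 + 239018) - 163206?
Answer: 2841/412191484 ≈ 6.8924e-6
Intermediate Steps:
Y = -8523/5 (Y = -((-67289 + 239018) - 163206)/5 = -(171729 - 163206)/5 = -1/5*8523 = -8523/5 ≈ -1704.6)
A = 145074 (A = 148779 - 3705 = 145074)
J = 36250/2841 (J = -21750/(-8523/5) = -21750*(-5/8523) = 36250/2841 ≈ 12.760)
1/(J + A) = 1/(36250/2841 + 145074) = 1/(412191484/2841) = 2841/412191484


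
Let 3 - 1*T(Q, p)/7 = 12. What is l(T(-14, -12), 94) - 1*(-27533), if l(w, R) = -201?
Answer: 27332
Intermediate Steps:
T(Q, p) = -63 (T(Q, p) = 21 - 7*12 = 21 - 84 = -63)
l(T(-14, -12), 94) - 1*(-27533) = -201 - 1*(-27533) = -201 + 27533 = 27332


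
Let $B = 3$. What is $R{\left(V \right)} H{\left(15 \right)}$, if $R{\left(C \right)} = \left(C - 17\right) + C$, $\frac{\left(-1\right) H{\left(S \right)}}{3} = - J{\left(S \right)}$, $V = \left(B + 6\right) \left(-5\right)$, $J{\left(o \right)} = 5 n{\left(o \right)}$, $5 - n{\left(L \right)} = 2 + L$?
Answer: $19260$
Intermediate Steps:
$n{\left(L \right)} = 3 - L$ ($n{\left(L \right)} = 5 - \left(2 + L\right) = 3 - L$)
$J{\left(o \right)} = 15 - 5 o$ ($J{\left(o \right)} = 5 \left(3 - o\right) = 15 - 5 o$)
$V = -45$ ($V = \left(3 + 6\right) \left(-5\right) = 9 \left(-5\right) = -45$)
$H{\left(S \right)} = 45 - 15 S$ ($H{\left(S \right)} = - 3 \left(- (15 - 5 S)\right) = - 3 \left(-15 + 5 S\right) = 45 - 15 S$)
$R{\left(C \right)} = -17 + 2 C$ ($R{\left(C \right)} = \left(-17 + C\right) + C = -17 + 2 C$)
$R{\left(V \right)} H{\left(15 \right)} = \left(-17 + 2 \left(-45\right)\right) \left(45 - 225\right) = \left(-17 - 90\right) \left(45 - 225\right) = \left(-107\right) \left(-180\right) = 19260$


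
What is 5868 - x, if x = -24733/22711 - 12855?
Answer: 425242786/22711 ≈ 18724.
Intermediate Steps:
x = -291974638/22711 (x = -24733*1/22711 - 12855 = -24733/22711 - 12855 = -291974638/22711 ≈ -12856.)
5868 - x = 5868 - 1*(-291974638/22711) = 5868 + 291974638/22711 = 425242786/22711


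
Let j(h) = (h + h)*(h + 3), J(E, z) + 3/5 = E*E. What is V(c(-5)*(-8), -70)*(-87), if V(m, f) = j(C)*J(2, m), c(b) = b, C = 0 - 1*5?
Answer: -5916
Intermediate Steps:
C = -5 (C = 0 - 5 = -5)
J(E, z) = -⅗ + E² (J(E, z) = -⅗ + E*E = -⅗ + E²)
j(h) = 2*h*(3 + h) (j(h) = (2*h)*(3 + h) = 2*h*(3 + h))
V(m, f) = 68 (V(m, f) = (2*(-5)*(3 - 5))*(-⅗ + 2²) = (2*(-5)*(-2))*(-⅗ + 4) = 20*(17/5) = 68)
V(c(-5)*(-8), -70)*(-87) = 68*(-87) = -5916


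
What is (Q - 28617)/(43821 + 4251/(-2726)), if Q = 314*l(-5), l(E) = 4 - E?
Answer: -23435422/39817265 ≈ -0.58857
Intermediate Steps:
Q = 2826 (Q = 314*(4 - 1*(-5)) = 314*(4 + 5) = 314*9 = 2826)
(Q - 28617)/(43821 + 4251/(-2726)) = (2826 - 28617)/(43821 + 4251/(-2726)) = -25791/(43821 + 4251*(-1/2726)) = -25791/(43821 - 4251/2726) = -25791/119451795/2726 = -25791*2726/119451795 = -23435422/39817265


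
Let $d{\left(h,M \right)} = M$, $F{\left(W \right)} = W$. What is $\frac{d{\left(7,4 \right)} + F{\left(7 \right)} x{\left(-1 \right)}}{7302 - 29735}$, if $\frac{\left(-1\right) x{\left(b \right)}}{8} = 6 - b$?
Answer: $\frac{388}{22433} \approx 0.017296$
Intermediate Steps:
$x{\left(b \right)} = -48 + 8 b$ ($x{\left(b \right)} = - 8 \left(6 - b\right) = -48 + 8 b$)
$\frac{d{\left(7,4 \right)} + F{\left(7 \right)} x{\left(-1 \right)}}{7302 - 29735} = \frac{4 + 7 \left(-48 + 8 \left(-1\right)\right)}{7302 - 29735} = \frac{4 + 7 \left(-48 - 8\right)}{-22433} = \left(4 + 7 \left(-56\right)\right) \left(- \frac{1}{22433}\right) = \left(4 - 392\right) \left(- \frac{1}{22433}\right) = \left(-388\right) \left(- \frac{1}{22433}\right) = \frac{388}{22433}$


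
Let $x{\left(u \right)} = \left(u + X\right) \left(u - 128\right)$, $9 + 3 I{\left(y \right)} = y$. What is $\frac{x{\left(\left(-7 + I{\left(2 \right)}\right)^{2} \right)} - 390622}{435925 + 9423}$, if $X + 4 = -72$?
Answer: $- \frac{15838591}{18036594} \approx -0.87814$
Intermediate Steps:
$X = -76$ ($X = -4 - 72 = -76$)
$I{\left(y \right)} = -3 + \frac{y}{3}$
$x{\left(u \right)} = \left(-128 + u\right) \left(-76 + u\right)$ ($x{\left(u \right)} = \left(u - 76\right) \left(u - 128\right) = \left(-76 + u\right) \left(-128 + u\right) = \left(-128 + u\right) \left(-76 + u\right)$)
$\frac{x{\left(\left(-7 + I{\left(2 \right)}\right)^{2} \right)} - 390622}{435925 + 9423} = \frac{\left(9728 + \left(\left(-7 + \left(-3 + \frac{1}{3} \cdot 2\right)\right)^{2}\right)^{2} - 204 \left(-7 + \left(-3 + \frac{1}{3} \cdot 2\right)\right)^{2}\right) - 390622}{435925 + 9423} = \frac{\left(9728 + \left(\left(-7 + \left(-3 + \frac{2}{3}\right)\right)^{2}\right)^{2} - 204 \left(-7 + \left(-3 + \frac{2}{3}\right)\right)^{2}\right) - 390622}{445348} = \left(\left(9728 + \left(\left(-7 - \frac{7}{3}\right)^{2}\right)^{2} - 204 \left(-7 - \frac{7}{3}\right)^{2}\right) - 390622\right) \frac{1}{445348} = \left(\left(9728 + \left(\left(- \frac{28}{3}\right)^{2}\right)^{2} - 204 \left(- \frac{28}{3}\right)^{2}\right) - 390622\right) \frac{1}{445348} = \left(\left(9728 + \left(\frac{784}{9}\right)^{2} - \frac{53312}{3}\right) - 390622\right) \frac{1}{445348} = \left(\left(9728 + \frac{614656}{81} - \frac{53312}{3}\right) - 390622\right) \frac{1}{445348} = \left(- \frac{36800}{81} - 390622\right) \frac{1}{445348} = \left(- \frac{31677182}{81}\right) \frac{1}{445348} = - \frac{15838591}{18036594}$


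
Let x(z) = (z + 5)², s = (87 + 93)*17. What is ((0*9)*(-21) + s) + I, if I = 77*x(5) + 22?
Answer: 10782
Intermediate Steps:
s = 3060 (s = 180*17 = 3060)
x(z) = (5 + z)²
I = 7722 (I = 77*(5 + 5)² + 22 = 77*10² + 22 = 77*100 + 22 = 7700 + 22 = 7722)
((0*9)*(-21) + s) + I = ((0*9)*(-21) + 3060) + 7722 = (0*(-21) + 3060) + 7722 = (0 + 3060) + 7722 = 3060 + 7722 = 10782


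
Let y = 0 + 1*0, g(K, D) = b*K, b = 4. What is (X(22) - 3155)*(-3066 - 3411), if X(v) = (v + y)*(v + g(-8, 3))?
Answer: 21859875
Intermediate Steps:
g(K, D) = 4*K
y = 0 (y = 0 + 0 = 0)
X(v) = v*(-32 + v) (X(v) = (v + 0)*(v + 4*(-8)) = v*(v - 32) = v*(-32 + v))
(X(22) - 3155)*(-3066 - 3411) = (22*(-32 + 22) - 3155)*(-3066 - 3411) = (22*(-10) - 3155)*(-6477) = (-220 - 3155)*(-6477) = -3375*(-6477) = 21859875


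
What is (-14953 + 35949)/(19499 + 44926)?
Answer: 20996/64425 ≈ 0.32590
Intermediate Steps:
(-14953 + 35949)/(19499 + 44926) = 20996/64425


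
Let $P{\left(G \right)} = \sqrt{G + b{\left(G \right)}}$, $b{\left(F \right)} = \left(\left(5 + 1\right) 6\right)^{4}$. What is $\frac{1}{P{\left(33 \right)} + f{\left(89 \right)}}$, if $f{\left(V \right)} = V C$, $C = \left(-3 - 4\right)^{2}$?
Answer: $\frac{4361}{17338672} - \frac{\sqrt{1679649}}{17338672} \approx 0.00017677$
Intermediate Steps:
$b{\left(F \right)} = 1679616$ ($b{\left(F \right)} = \left(6 \cdot 6\right)^{4} = 36^{4} = 1679616$)
$C = 49$ ($C = \left(-7\right)^{2} = 49$)
$P{\left(G \right)} = \sqrt{1679616 + G}$ ($P{\left(G \right)} = \sqrt{G + 1679616} = \sqrt{1679616 + G}$)
$f{\left(V \right)} = 49 V$ ($f{\left(V \right)} = V 49 = 49 V$)
$\frac{1}{P{\left(33 \right)} + f{\left(89 \right)}} = \frac{1}{\sqrt{1679616 + 33} + 49 \cdot 89} = \frac{1}{\sqrt{1679649} + 4361} = \frac{1}{4361 + \sqrt{1679649}}$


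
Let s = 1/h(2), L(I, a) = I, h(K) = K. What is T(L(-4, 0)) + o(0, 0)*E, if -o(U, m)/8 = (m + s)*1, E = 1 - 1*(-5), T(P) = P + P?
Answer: -32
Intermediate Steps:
s = ½ (s = 1/2 = ½ ≈ 0.50000)
T(P) = 2*P
E = 6 (E = 1 + 5 = 6)
o(U, m) = -4 - 8*m (o(U, m) = -8*(m + ½) = -8*(½ + m) = -4 - 8*m)
T(L(-4, 0)) + o(0, 0)*E = 2*(-4) + (-4 - 8*0)*6 = -8 + (-4 + 0)*6 = -8 - 4*6 = -8 - 24 = -32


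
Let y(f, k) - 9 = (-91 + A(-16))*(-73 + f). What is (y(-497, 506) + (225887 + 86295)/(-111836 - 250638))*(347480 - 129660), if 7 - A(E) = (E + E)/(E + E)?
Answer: 1912984043471440/181237 ≈ 1.0555e+10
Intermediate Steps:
A(E) = 6 (A(E) = 7 - (E + E)/(E + E) = 7 - 2*E/(2*E) = 7 - 2*E*1/(2*E) = 7 - 1*1 = 7 - 1 = 6)
y(f, k) = 6214 - 85*f (y(f, k) = 9 + (-91 + 6)*(-73 + f) = 9 - 85*(-73 + f) = 9 + (6205 - 85*f) = 6214 - 85*f)
(y(-497, 506) + (225887 + 86295)/(-111836 - 250638))*(347480 - 129660) = ((6214 - 85*(-497)) + (225887 + 86295)/(-111836 - 250638))*(347480 - 129660) = ((6214 + 42245) + 312182/(-362474))*217820 = (48459 + 312182*(-1/362474))*217820 = (48459 - 156091/181237)*217820 = (8782407692/181237)*217820 = 1912984043471440/181237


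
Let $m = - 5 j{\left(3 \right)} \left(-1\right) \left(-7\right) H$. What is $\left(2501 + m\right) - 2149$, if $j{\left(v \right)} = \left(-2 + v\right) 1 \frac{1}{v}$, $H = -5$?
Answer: $\frac{1231}{3} \approx 410.33$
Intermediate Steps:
$j{\left(v \right)} = \frac{-2 + v}{v}$
$m = \frac{175}{3}$ ($m = - 5 \frac{-2 + 3}{3} \left(-1\right) \left(-7\right) \left(-5\right) = - 5 \cdot \frac{1}{3} \cdot 1 \left(-1\right) \left(-7\right) \left(-5\right) = \left(-5\right) \frac{1}{3} \left(-1\right) \left(-7\right) \left(-5\right) = \left(- \frac{5}{3}\right) \left(-1\right) \left(-7\right) \left(-5\right) = \frac{5}{3} \left(-7\right) \left(-5\right) = \left(- \frac{35}{3}\right) \left(-5\right) = \frac{175}{3} \approx 58.333$)
$\left(2501 + m\right) - 2149 = \left(2501 + \frac{175}{3}\right) - 2149 = \frac{7678}{3} - 2149 = \frac{1231}{3}$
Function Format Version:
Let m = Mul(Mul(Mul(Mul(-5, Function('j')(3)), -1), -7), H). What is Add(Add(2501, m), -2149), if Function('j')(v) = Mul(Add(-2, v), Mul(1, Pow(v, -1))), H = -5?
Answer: Rational(1231, 3) ≈ 410.33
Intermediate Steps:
Function('j')(v) = Mul(Pow(v, -1), Add(-2, v)) (Function('j')(v) = Mul(Add(-2, v), Pow(v, -1)) = Mul(Pow(v, -1), Add(-2, v)))
m = Rational(175, 3) (m = Mul(Mul(Mul(Mul(-5, Mul(Pow(3, -1), Add(-2, 3))), -1), -7), -5) = Mul(Mul(Mul(Mul(-5, Mul(Rational(1, 3), 1)), -1), -7), -5) = Mul(Mul(Mul(Mul(-5, Rational(1, 3)), -1), -7), -5) = Mul(Mul(Mul(Rational(-5, 3), -1), -7), -5) = Mul(Mul(Rational(5, 3), -7), -5) = Mul(Rational(-35, 3), -5) = Rational(175, 3) ≈ 58.333)
Add(Add(2501, m), -2149) = Add(Add(2501, Rational(175, 3)), -2149) = Add(Rational(7678, 3), -2149) = Rational(1231, 3)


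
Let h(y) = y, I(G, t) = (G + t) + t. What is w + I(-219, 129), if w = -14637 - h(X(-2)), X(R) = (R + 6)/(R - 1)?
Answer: -43790/3 ≈ -14597.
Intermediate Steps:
X(R) = (6 + R)/(-1 + R)
I(G, t) = G + 2*t
w = -43907/3 (w = -14637 - (6 - 2)/(-1 - 2) = -14637 - 4/(-3) = -14637 - (-1)*4/3 = -14637 - 1*(-4/3) = -14637 + 4/3 = -43907/3 ≈ -14636.)
w + I(-219, 129) = -43907/3 + (-219 + 2*129) = -43907/3 + (-219 + 258) = -43907/3 + 39 = -43790/3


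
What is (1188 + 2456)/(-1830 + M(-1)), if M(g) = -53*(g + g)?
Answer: -911/431 ≈ -2.1137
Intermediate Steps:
M(g) = -106*g
(1188 + 2456)/(-1830 + M(-1)) = (1188 + 2456)/(-1830 - 106*(-1)) = 3644/(-1830 + 106) = 3644/(-1724) = 3644*(-1/1724) = -911/431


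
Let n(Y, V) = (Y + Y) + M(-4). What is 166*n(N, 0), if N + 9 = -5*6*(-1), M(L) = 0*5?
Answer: 6972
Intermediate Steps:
M(L) = 0
N = 21 (N = -9 - 5*6*(-1) = -9 - 30*(-1) = -9 + 30 = 21)
n(Y, V) = 2*Y (n(Y, V) = (Y + Y) + 0 = 2*Y + 0 = 2*Y)
166*n(N, 0) = 166*(2*21) = 166*42 = 6972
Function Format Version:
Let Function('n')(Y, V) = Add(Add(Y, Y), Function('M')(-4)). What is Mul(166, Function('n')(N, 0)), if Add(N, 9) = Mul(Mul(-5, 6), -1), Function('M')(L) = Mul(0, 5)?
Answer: 6972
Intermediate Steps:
Function('M')(L) = 0
N = 21 (N = Add(-9, Mul(Mul(-5, 6), -1)) = Add(-9, Mul(-30, -1)) = Add(-9, 30) = 21)
Function('n')(Y, V) = Mul(2, Y) (Function('n')(Y, V) = Add(Add(Y, Y), 0) = Add(Mul(2, Y), 0) = Mul(2, Y))
Mul(166, Function('n')(N, 0)) = Mul(166, Mul(2, 21)) = Mul(166, 42) = 6972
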